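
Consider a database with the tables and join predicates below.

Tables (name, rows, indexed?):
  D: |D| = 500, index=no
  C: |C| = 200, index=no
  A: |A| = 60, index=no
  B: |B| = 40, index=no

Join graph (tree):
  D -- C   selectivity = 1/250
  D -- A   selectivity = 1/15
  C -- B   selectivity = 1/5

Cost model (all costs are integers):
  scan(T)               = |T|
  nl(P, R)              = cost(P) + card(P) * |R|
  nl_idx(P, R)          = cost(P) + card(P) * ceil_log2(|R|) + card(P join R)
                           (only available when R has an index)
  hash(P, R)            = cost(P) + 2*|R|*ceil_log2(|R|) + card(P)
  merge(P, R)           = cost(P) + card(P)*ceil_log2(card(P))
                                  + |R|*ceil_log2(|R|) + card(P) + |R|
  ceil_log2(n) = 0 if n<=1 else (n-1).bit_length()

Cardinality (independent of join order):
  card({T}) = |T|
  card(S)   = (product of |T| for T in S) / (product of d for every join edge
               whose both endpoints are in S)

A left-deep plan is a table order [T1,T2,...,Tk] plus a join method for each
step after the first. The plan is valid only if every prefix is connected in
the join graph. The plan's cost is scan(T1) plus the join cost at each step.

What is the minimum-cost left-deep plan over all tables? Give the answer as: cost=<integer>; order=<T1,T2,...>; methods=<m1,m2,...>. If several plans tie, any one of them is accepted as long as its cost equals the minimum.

cost=7400; order=D,C,A,B; methods=hash,hash,hash

Selinger DP (subsets sized 1..n):
  {D}: scan cost=500, card=500
  {C}: scan cost=200, card=200
  {A}: scan cost=60, card=60
  {B}: scan cost=40, card=40
  {CD}: card=400; try (C,hash)→4200, (D,merge)→7000, (C,merge)→7300, (D,hash)→9400, (D,nl)→100200, (C,nl)→100500; best=4200 via (C,hash)
  {AD}: card=2000; try (A,hash)→1720, (D,merge)→5480, (A,merge)→5920, (D,hash)→9120, (D,nl)→30060, (A,nl)→30500; best=1720 via (A,hash)
  {BC}: card=1600; try (B,hash)→880, (C,merge)→2120, (B,merge)→2280, (C,hash)→3280, (C,nl)→8040, (B,nl)→8200; best=880 via (B,hash)
  {ACD}: card=1600; try (A,hash)→5320, (C,hash)→6920, (A,merge)→8620, (C,merge)→27520, (A,nl)→28200, (C,nl)→401720; best=5320 via (A,hash)
  {BCD}: card=3200; try (B,hash)→5080, (B,merge)→8480, (D,hash)→11480, (B,nl)→20200, (D,merge)→25080, (D,nl)→800880; best=5080 via (B,hash)
  {ABCD}: card=12800; try (B,hash)→7400, (A,hash)→9000, (B,merge)→24800, (A,merge)→47100, (B,nl)→69320, (A,nl)→197080; best=7400 via (B,hash)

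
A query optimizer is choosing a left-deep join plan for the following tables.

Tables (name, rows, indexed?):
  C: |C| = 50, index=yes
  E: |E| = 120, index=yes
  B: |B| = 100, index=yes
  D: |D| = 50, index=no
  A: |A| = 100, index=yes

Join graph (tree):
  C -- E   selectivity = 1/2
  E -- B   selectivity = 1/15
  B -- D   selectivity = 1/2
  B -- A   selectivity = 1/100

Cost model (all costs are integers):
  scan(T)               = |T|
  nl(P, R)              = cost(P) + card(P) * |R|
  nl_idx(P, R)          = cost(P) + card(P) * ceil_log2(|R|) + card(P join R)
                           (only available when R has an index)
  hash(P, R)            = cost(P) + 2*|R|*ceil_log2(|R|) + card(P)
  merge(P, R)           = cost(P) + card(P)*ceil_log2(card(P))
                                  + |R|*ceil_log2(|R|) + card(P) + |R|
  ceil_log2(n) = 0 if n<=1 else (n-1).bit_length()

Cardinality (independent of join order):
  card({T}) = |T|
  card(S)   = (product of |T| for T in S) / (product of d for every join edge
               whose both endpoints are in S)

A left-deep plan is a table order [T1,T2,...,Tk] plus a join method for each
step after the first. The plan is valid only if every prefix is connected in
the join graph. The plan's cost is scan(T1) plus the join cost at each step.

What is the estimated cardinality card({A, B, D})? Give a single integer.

2500

Tables in S: A(100), B(100), D(50)
Edges inside S: B-D(d=2), B-A(d=100)
numerator = 100 * 100 * 50 = 500000
denominator = 2 * 100 = 200
card(S) = 500000 / 200 = 2500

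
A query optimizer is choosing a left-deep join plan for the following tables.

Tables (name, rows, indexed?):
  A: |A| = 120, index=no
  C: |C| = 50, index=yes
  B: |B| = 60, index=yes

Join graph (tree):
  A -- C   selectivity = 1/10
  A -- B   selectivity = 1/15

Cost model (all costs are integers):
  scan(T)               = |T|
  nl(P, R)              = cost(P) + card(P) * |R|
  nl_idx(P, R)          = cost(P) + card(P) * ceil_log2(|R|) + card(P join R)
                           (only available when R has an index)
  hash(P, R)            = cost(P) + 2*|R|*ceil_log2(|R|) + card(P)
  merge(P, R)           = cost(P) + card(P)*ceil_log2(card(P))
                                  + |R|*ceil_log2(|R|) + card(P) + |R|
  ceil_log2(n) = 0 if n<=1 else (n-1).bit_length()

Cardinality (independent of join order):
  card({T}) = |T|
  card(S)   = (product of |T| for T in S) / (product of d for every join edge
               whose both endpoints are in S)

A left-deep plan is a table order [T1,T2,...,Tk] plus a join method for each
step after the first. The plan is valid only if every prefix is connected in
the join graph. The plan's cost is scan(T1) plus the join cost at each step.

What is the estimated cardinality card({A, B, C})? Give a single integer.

Tables in S: A(120), B(60), C(50)
Edges inside S: A-C(d=10), A-B(d=15)
numerator = 120 * 60 * 50 = 360000
denominator = 10 * 15 = 150
card(S) = 360000 / 150 = 2400

2400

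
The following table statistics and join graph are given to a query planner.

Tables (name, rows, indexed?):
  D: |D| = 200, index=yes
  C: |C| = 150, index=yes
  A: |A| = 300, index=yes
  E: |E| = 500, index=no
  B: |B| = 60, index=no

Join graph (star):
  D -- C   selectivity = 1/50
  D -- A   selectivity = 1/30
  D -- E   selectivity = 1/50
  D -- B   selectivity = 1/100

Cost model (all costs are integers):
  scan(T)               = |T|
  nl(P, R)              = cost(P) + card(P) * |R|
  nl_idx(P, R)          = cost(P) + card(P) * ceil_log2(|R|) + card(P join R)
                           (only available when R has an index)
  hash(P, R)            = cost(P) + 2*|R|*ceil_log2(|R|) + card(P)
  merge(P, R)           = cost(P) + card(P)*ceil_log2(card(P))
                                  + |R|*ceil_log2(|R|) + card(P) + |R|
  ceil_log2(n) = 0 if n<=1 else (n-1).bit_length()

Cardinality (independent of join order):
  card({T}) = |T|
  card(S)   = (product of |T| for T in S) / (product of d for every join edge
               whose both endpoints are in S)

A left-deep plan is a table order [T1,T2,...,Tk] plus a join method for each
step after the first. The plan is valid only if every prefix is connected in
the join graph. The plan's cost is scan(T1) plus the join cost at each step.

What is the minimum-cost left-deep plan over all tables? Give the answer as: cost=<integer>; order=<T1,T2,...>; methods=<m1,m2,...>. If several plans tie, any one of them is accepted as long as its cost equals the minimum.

Selinger DP (subsets sized 1..n):
  {D}: scan cost=200, card=200
  {C}: scan cost=150, card=150
  {A}: scan cost=300, card=300
  {E}: scan cost=500, card=500
  {B}: scan cost=60, card=60
  {CD}: card=600; try (D,nl_idx)→1950, (C,nl_idx)→2400, (C,hash)→2800, (D,merge)→3300, (C,merge)→3350, (D,hash)→3500 …(+2); best=1950 via (D,nl_idx)
  {AD}: card=2000; try (D,hash)→3800, (A,nl_idx)→4000, (D,nl_idx)→4700, (A,merge)→5000, (D,merge)→5100, (A,hash)→5800 …(+2); best=3800 via (D,hash)
  {DE}: card=2000; try (D,hash)→4200, (D,nl_idx)→6500, (E,merge)→7000, (D,merge)→7300, (E,hash)→9400, (E,nl)→100200 …(+1); best=4200 via (D,hash)
  {BD}: card=120; try (D,nl_idx)→660, (B,hash)→1120, (D,merge)→2280, (B,merge)→2420, (D,hash)→3320, (D,nl)→12060 …(+1); best=660 via (D,nl_idx)
  {ACD}: card=6000; try (A,hash)→7950, (C,hash)→8200, (A,merge)→11550, (A,nl_idx)→13350, (C,nl_idx)→25800, (C,merge)→29150 …(+2); best=7950 via (A,hash)
  {CDE}: card=6000; try (C,hash)→8600, (E,hash)→11550, (E,merge)→13550, (C,nl_idx)→26200, (C,merge)→29550, (E,nl)→301950 …(+1); best=8600 via (C,hash)
  {BCD}: card=360; try (C,nl_idx)→1980, (C,merge)→2970, (C,hash)→3180, (B,hash)→3270, (B,merge)→8970, (C,nl)→18660 …(+1); best=1980 via (C,nl_idx)
  {ADE}: card=20000; try (A,hash)→11600, (E,hash)→14800, (A,merge)→31200, (E,merge)→32800, (A,nl_idx)→42200, (A,nl)→604200 …(+1); best=11600 via (A,hash)
  {ABD}: card=1200; try (A,nl_idx)→2940, (A,merge)→4620, (A,hash)→6180, (B,hash)→6520, (B,merge)→28220, (A,nl)→36660 …(+1); best=2940 via (A,nl_idx)
  {BDE}: card=1200; try (E,merge)→6620, (B,hash)→6920, (E,hash)→9780, (B,merge)→28620, (E,nl)→60660, (B,nl)→124200; best=6620 via (E,merge)
  {ACDE}: card=60000; try (A,hash)→20000, (E,hash)→22950, (C,hash)→34000, (A,merge)→95600, (E,merge)→96950, (A,nl_idx)→122600 …(+5); best=20000 via (A,hash)
  {ABCD}: card=3600; try (C,hash)→6540, (A,hash)→7740, (A,merge)→8580, (A,nl_idx)→8820, (B,hash)→14670, (C,nl_idx)→16140 …(+5); best=6540 via (C,hash)
  {BCDE}: card=3600; try (C,hash)→10220, (E,merge)→10580, (E,hash)→11340, (B,hash)→15320, (C,nl_idx)→19820, (C,merge)→22370 …(+4); best=10220 via (C,hash)
  {ABDE}: card=12000; try (E,hash)→13140, (A,hash)→13220, (E,merge)→22340, (A,merge)→24020, (A,nl_idx)→29420, (B,hash)→32320 …(+4); best=13140 via (E,hash)
  {ABCDE}: card=36000; try (E,hash)→19140, (A,hash)→19220, (C,hash)→27540, (E,merge)→58340, (A,merge)→60020, (A,nl_idx)→78620 …(+8); best=19140 via (E,hash)

cost=19140; order=B,D,A,C,E; methods=nl_idx,nl_idx,hash,hash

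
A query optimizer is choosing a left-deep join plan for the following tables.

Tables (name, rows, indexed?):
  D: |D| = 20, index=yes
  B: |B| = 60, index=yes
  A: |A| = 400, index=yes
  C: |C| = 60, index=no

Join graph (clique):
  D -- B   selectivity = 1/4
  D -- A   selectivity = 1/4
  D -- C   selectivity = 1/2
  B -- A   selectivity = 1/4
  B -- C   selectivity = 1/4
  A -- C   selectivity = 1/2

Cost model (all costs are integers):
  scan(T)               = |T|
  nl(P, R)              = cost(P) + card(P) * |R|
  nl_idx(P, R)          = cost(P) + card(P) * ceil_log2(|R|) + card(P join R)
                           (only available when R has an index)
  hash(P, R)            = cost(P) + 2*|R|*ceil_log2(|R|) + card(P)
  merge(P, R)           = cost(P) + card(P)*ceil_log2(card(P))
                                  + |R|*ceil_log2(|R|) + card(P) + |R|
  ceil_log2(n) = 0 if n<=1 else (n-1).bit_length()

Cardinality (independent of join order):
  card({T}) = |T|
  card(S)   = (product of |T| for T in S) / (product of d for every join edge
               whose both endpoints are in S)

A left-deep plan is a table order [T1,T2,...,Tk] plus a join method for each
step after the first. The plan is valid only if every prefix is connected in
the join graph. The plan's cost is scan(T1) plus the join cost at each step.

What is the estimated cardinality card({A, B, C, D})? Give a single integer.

28125

Tables in S: A(400), B(60), C(60), D(20)
Edges inside S: D-B(d=4), D-A(d=4), D-C(d=2), B-A(d=4), B-C(d=4), A-C(d=2)
numerator = 400 * 60 * 60 * 20 = 28800000
denominator = 4 * 4 * 2 * 4 * 4 * 2 = 1024
card(S) = 28800000 / 1024 = 28125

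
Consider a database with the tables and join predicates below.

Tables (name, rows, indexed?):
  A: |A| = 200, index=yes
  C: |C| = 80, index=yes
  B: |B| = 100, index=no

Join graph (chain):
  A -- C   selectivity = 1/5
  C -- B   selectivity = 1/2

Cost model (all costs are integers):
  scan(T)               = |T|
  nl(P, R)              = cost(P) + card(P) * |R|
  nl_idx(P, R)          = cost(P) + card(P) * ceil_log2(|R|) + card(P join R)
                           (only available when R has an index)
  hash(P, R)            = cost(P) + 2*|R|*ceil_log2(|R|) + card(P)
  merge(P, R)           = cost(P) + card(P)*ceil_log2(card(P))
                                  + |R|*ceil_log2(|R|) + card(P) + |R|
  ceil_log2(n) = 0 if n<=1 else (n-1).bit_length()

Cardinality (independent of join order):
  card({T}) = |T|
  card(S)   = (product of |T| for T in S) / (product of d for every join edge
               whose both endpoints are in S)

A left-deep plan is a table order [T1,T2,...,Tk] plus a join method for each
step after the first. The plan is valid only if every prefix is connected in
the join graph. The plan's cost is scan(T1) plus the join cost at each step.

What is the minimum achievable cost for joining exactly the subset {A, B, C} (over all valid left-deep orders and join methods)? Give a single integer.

Selinger DP over subsets of {A,B,C}:
  {A}: scan cost=200, card=200
  {C}: scan cost=80, card=80
  {B}: scan cost=100, card=100
  {AC}: card=3200; try (C,hash)→1520, (A,merge)→2520, (C,merge)→2640, (A,hash)→3360, (A,nl_idx)→3920, (C,nl_idx)→4800 …(+2); best=1520 via (C,hash)
  {BC}: card=4000; try (C,hash)→1320, (B,merge)→1520, (C,merge)→1540, (B,hash)→1560, (C,nl_idx)→4800, (B,nl)→8080 …(+1); best=1320 via (C,hash)
  {ABC}: card=160000; try (B,hash)→6120, (A,hash)→8520, (B,merge)→43920, (A,merge)→55120, (A,nl_idx)→193320, (B,nl)→321520 …(+1); best=6120 via (B,hash)

6120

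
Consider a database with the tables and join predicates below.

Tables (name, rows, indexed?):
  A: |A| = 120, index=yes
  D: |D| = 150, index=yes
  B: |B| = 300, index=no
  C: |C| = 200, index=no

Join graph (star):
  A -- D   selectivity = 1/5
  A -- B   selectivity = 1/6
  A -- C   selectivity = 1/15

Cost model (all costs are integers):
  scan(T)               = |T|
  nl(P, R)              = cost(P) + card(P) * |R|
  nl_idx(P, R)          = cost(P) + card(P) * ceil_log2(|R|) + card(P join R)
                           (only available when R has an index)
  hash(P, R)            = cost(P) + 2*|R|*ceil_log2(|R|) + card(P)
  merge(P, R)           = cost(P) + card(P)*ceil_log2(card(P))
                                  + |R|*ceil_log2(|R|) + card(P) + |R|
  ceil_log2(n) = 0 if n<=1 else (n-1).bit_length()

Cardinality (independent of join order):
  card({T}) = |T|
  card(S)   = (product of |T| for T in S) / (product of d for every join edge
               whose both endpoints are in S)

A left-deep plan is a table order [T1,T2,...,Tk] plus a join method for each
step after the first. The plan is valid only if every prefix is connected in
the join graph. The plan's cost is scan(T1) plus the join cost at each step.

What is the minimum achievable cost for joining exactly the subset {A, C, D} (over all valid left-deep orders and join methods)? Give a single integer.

6080

Selinger DP over subsets of {A,C,D}:
  {A}: scan cost=120, card=120
  {D}: scan cost=150, card=150
  {C}: scan cost=200, card=200
  {AD}: card=3600; try (A,hash)→1980, (D,merge)→2430, (A,merge)→2460, (D,hash)→2640, (D,nl_idx)→4680, (A,nl_idx)→4800 …(+2); best=1980 via (A,hash)
  {AC}: card=1600; try (A,hash)→2080, (C,merge)→2880, (A,merge)→2960, (A,nl_idx)→3200, (C,hash)→3440, (C,nl)→24120 …(+1); best=2080 via (A,hash)
  {ACD}: card=48000; try (D,hash)→6080, (C,hash)→8780, (D,merge)→22630, (C,merge)→50580, (D,nl_idx)→62880, (D,nl)→242080 …(+1); best=6080 via (D,hash)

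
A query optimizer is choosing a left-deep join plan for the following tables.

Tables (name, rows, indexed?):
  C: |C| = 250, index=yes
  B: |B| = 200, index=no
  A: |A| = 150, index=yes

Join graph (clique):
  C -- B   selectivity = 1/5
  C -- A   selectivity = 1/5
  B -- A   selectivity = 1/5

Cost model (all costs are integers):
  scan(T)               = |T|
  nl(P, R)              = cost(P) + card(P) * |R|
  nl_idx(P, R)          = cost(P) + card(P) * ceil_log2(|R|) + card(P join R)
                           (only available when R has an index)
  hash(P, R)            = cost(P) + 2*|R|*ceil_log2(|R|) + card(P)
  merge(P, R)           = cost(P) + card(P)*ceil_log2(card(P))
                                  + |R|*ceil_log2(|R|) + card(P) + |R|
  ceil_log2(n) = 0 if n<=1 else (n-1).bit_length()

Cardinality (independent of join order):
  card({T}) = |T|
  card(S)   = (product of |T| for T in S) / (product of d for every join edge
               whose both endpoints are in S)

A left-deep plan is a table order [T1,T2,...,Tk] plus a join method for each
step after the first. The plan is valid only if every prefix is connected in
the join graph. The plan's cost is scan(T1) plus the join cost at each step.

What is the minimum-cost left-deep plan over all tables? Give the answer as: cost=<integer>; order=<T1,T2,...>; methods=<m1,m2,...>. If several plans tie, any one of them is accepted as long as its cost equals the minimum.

cost=12800; order=B,A,C; methods=hash,hash

Selinger DP (subsets sized 1..n):
  {C}: scan cost=250, card=250
  {B}: scan cost=200, card=200
  {A}: scan cost=150, card=150
  {BC}: card=10000; try (B,hash)→3700, (C,merge)→4250, (B,merge)→4300, (C,hash)→4400, (C,nl_idx)→11800, (C,nl)→50200 …(+1); best=3700 via (B,hash)
  {AC}: card=7500; try (A,hash)→2900, (C,merge)→3750, (A,merge)→3850, (C,hash)→4300, (C,nl_idx)→8850, (A,nl_idx)→9750 …(+2); best=2900 via (A,hash)
  {AB}: card=6000; try (A,hash)→2800, (B,merge)→3300, (A,merge)→3350, (B,hash)→3500, (A,nl_idx)→7800, (B,nl)→30150 …(+1); best=2800 via (A,hash)
  {ABC}: card=60000; try (C,hash)→12800, (B,hash)→13600, (A,hash)→16100, (C,merge)→89050, (B,merge)→109700, (C,nl_idx)→110800 …(+5); best=12800 via (C,hash)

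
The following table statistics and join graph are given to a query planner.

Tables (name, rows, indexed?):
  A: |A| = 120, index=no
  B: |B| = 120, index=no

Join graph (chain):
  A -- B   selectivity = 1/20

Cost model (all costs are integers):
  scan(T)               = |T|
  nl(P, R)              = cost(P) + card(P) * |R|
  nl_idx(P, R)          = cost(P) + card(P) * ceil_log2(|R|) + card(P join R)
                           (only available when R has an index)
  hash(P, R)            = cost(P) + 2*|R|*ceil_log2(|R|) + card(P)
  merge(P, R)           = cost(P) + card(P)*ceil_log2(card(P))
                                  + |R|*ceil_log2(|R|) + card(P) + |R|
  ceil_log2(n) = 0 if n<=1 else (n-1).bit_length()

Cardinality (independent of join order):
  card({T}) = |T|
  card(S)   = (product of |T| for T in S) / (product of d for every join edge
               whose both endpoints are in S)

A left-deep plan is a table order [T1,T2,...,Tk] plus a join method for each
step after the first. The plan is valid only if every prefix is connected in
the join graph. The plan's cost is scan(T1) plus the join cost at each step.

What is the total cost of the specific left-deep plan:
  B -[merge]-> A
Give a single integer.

2040

step 1: scan B: cost=120, card=120
step 2: join A via merge
    card(P join A) = 120*120/(20) = 720
    cost = 120 + 120*7 + 120*7 + 120 + 120 = 2040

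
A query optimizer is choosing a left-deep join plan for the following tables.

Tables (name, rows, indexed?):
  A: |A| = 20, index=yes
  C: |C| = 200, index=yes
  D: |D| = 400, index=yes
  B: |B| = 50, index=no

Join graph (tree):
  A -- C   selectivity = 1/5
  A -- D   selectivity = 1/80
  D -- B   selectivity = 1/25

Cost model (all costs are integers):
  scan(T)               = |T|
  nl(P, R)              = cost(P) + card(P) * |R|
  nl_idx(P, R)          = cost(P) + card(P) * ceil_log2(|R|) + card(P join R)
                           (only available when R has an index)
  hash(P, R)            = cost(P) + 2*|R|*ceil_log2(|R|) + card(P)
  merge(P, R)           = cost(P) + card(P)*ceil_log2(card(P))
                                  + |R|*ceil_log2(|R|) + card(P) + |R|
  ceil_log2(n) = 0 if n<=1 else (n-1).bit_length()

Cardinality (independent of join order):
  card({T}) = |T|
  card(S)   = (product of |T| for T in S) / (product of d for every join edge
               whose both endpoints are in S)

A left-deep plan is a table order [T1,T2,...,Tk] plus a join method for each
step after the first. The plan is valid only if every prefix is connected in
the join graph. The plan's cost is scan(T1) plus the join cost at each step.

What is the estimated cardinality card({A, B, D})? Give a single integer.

Tables in S: A(20), B(50), D(400)
Edges inside S: A-D(d=80), D-B(d=25)
numerator = 20 * 50 * 400 = 400000
denominator = 80 * 25 = 2000
card(S) = 400000 / 2000 = 200

200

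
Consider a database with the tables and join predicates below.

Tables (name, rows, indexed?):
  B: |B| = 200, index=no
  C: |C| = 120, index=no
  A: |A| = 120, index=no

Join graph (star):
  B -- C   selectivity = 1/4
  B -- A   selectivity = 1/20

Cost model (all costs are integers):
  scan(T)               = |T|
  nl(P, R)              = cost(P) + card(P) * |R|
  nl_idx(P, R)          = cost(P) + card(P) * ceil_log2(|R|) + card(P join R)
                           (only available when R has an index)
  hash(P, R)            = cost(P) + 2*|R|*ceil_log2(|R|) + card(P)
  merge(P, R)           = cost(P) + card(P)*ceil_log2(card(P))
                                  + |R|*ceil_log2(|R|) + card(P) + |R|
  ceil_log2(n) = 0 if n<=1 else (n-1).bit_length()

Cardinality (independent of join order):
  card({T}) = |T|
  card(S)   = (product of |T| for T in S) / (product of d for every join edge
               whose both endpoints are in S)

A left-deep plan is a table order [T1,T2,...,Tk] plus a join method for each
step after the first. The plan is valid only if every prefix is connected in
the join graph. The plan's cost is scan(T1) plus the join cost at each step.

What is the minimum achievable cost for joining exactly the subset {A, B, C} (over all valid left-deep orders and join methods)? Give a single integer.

4960

Selinger DP over subsets of {A,B,C}:
  {B}: scan cost=200, card=200
  {C}: scan cost=120, card=120
  {A}: scan cost=120, card=120
  {BC}: card=6000; try (C,hash)→2080, (B,merge)→2880, (C,merge)→2960, (B,hash)→3440, (B,nl)→24120, (C,nl)→24200; best=2080 via (C,hash)
  {AB}: card=1200; try (A,hash)→2080, (B,merge)→2880, (A,merge)→2960, (B,hash)→3440, (B,nl)→24120, (A,nl)→24200; best=2080 via (A,hash)
  {ABC}: card=36000; try (C,hash)→4960, (A,hash)→9760, (C,merge)→17440, (A,merge)→87040, (C,nl)→146080, (A,nl)→722080; best=4960 via (C,hash)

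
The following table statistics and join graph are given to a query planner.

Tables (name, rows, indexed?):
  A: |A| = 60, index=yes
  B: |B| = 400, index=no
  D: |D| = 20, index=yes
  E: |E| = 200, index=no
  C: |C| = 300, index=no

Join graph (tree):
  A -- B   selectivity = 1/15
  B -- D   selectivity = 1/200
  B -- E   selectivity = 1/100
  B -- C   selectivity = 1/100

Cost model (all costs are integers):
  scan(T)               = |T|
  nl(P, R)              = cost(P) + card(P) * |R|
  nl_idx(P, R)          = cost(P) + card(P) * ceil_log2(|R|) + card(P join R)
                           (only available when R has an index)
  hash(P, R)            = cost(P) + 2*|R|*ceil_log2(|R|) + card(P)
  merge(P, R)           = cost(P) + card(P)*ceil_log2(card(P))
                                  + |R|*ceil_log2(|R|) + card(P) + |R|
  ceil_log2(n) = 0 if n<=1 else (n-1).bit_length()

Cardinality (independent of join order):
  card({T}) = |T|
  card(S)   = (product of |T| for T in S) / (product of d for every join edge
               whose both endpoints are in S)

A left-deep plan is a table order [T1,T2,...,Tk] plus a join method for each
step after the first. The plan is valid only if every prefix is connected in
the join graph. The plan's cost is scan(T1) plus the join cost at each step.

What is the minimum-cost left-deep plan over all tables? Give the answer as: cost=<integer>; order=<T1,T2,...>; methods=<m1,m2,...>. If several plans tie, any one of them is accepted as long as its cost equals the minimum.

cost=7680; order=B,D,E,C,A; methods=hash,merge,merge,hash

Selinger DP (subsets sized 1..n):
  {A}: scan cost=60, card=60
  {B}: scan cost=400, card=400
  {D}: scan cost=20, card=20
  {E}: scan cost=200, card=200
  {C}: scan cost=300, card=300
  {AB}: card=1600; try (A,hash)→1520, (A,nl_idx)→4400, (B,merge)→4480, (A,merge)→4820, (B,hash)→7320, (B,nl)→24060 …(+1); best=1520 via (A,hash)
  {BD}: card=40; try (D,hash)→1000, (D,nl_idx)→2440, (B,merge)→4140, (D,merge)→4520, (B,hash)→7240, (B,nl)→8020 …(+1); best=1000 via (D,hash)
  {BE}: card=800; try (E,hash)→4000, (B,merge)→6000, (E,merge)→6200, (B,hash)→7600, (B,nl)→80200, (E,nl)→80400; best=4000 via (E,hash)
  {BC}: card=1200; try (C,hash)→6200, (B,merge)→7300, (C,merge)→7400, (B,hash)→7800, (B,nl)→120300, (C,nl)→120400; best=6200 via (C,hash)
  {ABD}: card=160; try (A,nl_idx)→1400, (A,merge)→1700, (A,hash)→1760, (D,hash)→3320, (A,nl)→3400, (D,nl_idx)→9680 …(+2); best=1400 via (A,nl_idx)
  {ABE}: card=3200; try (A,hash)→5520, (E,hash)→6320, (A,nl_idx)→12000, (A,merge)→13220, (E,merge)→22520, (A,nl)→52000 …(+1); best=5520 via (A,hash)
  {ABC}: card=4800; try (A,hash)→8120, (C,hash)→8520, (A,nl_idx)→18200, (A,merge)→21020, (C,merge)→23720, (A,nl)→78200 …(+1); best=8120 via (A,hash)
  {BDE}: card=80; try (E,merge)→3080, (E,hash)→4240, (D,hash)→5000, (D,nl_idx)→8080, (E,nl)→9000, (D,merge)→12920 …(+1); best=3080 via (E,merge)
  {BCD}: card=120; try (C,merge)→4280, (C,hash)→6440, (D,hash)→7600, (D,nl_idx)→12320, (C,nl)→13000, (D,merge)→20720 …(+1); best=4280 via (C,merge)
  {BCE}: card=2400; try (C,hash)→10200, (E,hash)→10600, (C,merge)→15800, (E,merge)→22400, (C,nl)→244000, (E,nl)→246200; best=10200 via (C,hash)
  {ABDE}: card=320; try (A,hash)→3880, (A,nl_idx)→3880, (A,merge)→4140, (E,merge)→4640, (E,hash)→4760, (A,nl)→7880 …(+5); best=3880 via (A,hash)
  {ABCD}: card=480; try (A,hash)→5120, (A,nl_idx)→5480, (A,merge)→5660, (C,merge)→5840, (C,hash)→6960, (A,nl)→11480 …(+5); best=5120 via (A,hash)
  {ABCE}: card=9600; try (A,hash)→13320, (C,hash)→14120, (E,hash)→16120, (A,nl_idx)→34200, (A,merge)→41820, (C,merge)→50120 …(+4); best=13320 via (A,hash)
  {BCDE}: card=240; try (C,merge)→6720, (E,merge)→7040, (E,hash)→7600, (C,hash)→8560, (D,hash)→12800, (D,nl_idx)→22440 …(+4); best=6720 via (C,merge)
  {ABCDE}: card=960; try (A,hash)→7680, (E,hash)→8800, (A,nl_idx)→9120, (A,merge)→9300, (C,hash)→9600, (C,merge)→10080 …(+8); best=7680 via (A,hash)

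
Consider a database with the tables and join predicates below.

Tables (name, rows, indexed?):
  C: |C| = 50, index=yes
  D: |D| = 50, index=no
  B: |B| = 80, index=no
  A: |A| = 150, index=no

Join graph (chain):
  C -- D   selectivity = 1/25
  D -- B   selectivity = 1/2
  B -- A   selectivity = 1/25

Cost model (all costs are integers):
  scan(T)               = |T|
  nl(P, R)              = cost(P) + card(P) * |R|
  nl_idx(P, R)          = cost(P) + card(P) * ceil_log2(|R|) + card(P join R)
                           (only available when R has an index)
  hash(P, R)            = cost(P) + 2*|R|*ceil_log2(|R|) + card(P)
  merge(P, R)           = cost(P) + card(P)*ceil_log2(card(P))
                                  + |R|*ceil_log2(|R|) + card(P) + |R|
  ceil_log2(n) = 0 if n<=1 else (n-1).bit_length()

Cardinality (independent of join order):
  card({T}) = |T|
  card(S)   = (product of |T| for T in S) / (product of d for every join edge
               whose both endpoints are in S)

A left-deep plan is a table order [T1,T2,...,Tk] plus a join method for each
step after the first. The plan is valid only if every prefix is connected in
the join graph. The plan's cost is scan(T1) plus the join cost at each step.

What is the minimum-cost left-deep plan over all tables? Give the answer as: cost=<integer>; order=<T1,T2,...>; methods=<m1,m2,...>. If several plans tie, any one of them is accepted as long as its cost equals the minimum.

Selinger DP (subsets sized 1..n):
  {C}: scan cost=50, card=50
  {D}: scan cost=50, card=50
  {B}: scan cost=80, card=80
  {A}: scan cost=150, card=150
  {CD}: card=100; try (C,nl_idx)→450, (D,hash)→700, (C,hash)→700, (D,merge)→750, (C,merge)→750, (D,nl)→2550 …(+1); best=450 via (C,nl_idx)
  {BD}: card=2000; try (D,hash)→760, (B,merge)→1040, (D,merge)→1070, (B,hash)→1220, (B,nl)→4050, (D,nl)→4080; best=760 via (D,hash)
  {AB}: card=480; try (B,hash)→1420, (A,merge)→2070, (B,merge)→2140, (A,hash)→2560, (A,nl)→12080, (B,nl)→12150; best=1420 via (B,hash)
  {BCD}: card=4000; try (B,hash)→1670, (B,merge)→1890, (C,hash)→3360, (B,nl)→8450, (C,nl_idx)→16760, (C,merge)→25110 …(+1); best=1670 via (B,hash)
  {ABD}: card=12000; try (D,hash)→2500, (A,hash)→5160, (D,merge)→6570, (D,nl)→25420, (A,merge)→26110, (A,nl)→300760; best=2500 via (D,hash)
  {ABCD}: card=24000; try (A,hash)→8070, (C,hash)→15100, (A,merge)→55020, (C,nl_idx)→98500, (C,merge)→182850, (A,nl)→601670 …(+1); best=8070 via (A,hash)

cost=8070; order=D,C,B,A; methods=nl_idx,hash,hash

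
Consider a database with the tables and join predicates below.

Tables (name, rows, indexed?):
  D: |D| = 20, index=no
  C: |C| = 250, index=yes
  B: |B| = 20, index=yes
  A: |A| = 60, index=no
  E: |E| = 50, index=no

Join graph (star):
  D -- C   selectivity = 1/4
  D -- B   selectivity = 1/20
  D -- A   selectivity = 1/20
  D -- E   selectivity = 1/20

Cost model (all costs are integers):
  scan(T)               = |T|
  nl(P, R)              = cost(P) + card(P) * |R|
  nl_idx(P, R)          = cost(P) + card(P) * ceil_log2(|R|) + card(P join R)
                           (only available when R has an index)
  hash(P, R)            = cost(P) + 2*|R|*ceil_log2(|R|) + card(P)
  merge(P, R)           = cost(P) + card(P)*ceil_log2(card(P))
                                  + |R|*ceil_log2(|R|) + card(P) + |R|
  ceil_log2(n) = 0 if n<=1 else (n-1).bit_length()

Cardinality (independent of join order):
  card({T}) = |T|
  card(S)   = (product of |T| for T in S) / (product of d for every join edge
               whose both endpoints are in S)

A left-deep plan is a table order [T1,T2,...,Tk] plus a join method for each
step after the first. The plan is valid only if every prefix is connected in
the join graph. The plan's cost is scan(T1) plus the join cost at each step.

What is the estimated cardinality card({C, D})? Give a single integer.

1250

Tables in S: C(250), D(20)
Edges inside S: D-C(d=4)
numerator = 250 * 20 = 5000
denominator = 4 = 4
card(S) = 5000 / 4 = 1250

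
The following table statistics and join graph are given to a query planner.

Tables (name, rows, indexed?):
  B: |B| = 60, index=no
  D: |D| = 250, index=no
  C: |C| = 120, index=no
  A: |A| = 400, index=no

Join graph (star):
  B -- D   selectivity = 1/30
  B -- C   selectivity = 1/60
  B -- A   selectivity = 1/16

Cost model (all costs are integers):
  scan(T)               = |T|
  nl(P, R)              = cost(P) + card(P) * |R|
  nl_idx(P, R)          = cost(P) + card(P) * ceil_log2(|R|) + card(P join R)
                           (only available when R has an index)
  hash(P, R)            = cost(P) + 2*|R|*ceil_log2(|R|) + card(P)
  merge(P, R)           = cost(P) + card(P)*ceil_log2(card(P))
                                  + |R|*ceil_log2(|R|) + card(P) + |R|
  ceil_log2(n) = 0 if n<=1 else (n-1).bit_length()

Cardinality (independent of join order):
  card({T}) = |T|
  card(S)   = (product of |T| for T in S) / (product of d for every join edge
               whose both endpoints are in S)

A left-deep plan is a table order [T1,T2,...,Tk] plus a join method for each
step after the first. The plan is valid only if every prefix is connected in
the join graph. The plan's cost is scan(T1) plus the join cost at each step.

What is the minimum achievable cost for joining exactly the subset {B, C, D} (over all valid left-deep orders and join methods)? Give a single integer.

3400

Selinger DP over subsets of {B,C,D}:
  {B}: scan cost=60, card=60
  {D}: scan cost=250, card=250
  {C}: scan cost=120, card=120
  {BD}: card=500; try (B,hash)→1220, (D,merge)→2730, (B,merge)→2920, (D,hash)→4120, (D,nl)→15060, (B,nl)→15250; best=1220 via (B,hash)
  {BC}: card=120; try (B,hash)→960, (C,merge)→1440, (B,merge)→1500, (C,hash)→1800, (C,nl)→7260, (B,nl)→7320; best=960 via (B,hash)
  {BCD}: card=1000; try (C,hash)→3400, (D,merge)→4170, (D,hash)→5080, (C,merge)→7180, (D,nl)→30960, (C,nl)→61220; best=3400 via (C,hash)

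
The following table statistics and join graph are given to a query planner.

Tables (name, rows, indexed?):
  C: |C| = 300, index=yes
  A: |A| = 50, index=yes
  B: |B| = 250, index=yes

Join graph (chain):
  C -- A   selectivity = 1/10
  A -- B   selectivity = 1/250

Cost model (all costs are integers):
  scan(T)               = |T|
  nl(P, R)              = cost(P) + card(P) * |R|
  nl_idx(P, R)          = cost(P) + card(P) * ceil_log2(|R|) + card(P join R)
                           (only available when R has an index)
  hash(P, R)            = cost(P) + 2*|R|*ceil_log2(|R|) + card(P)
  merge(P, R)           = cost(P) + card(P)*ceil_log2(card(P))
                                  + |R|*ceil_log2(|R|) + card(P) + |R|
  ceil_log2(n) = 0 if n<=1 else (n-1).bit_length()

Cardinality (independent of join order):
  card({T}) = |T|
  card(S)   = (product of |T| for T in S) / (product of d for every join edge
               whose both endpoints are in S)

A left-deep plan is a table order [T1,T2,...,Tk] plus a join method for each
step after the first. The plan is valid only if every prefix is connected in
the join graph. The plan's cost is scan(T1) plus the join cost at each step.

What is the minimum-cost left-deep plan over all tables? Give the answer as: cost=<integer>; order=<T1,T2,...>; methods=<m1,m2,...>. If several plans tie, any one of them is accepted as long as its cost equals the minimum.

cost=2450; order=A,B,C; methods=nl_idx,nl_idx

Selinger DP (subsets sized 1..n):
  {C}: scan cost=300, card=300
  {A}: scan cost=50, card=50
  {B}: scan cost=250, card=250
  {AC}: card=1500; try (A,hash)→1200, (C,nl_idx)→2000, (C,merge)→3400, (A,nl_idx)→3600, (A,merge)→3650, (C,hash)→5500 …(+2); best=1200 via (A,hash)
  {AB}: card=50; try (B,nl_idx)→500, (A,hash)→1100, (A,nl_idx)→1800, (B,merge)→2650, (A,merge)→2850, (B,hash)→4100 …(+2); best=500 via (B,nl_idx)
  {ABC}: card=1500; try (C,nl_idx)→2450, (C,merge)→3850, (C,hash)→5950, (B,hash)→6700, (B,nl_idx)→14700, (C,nl)→15500 …(+2); best=2450 via (C,nl_idx)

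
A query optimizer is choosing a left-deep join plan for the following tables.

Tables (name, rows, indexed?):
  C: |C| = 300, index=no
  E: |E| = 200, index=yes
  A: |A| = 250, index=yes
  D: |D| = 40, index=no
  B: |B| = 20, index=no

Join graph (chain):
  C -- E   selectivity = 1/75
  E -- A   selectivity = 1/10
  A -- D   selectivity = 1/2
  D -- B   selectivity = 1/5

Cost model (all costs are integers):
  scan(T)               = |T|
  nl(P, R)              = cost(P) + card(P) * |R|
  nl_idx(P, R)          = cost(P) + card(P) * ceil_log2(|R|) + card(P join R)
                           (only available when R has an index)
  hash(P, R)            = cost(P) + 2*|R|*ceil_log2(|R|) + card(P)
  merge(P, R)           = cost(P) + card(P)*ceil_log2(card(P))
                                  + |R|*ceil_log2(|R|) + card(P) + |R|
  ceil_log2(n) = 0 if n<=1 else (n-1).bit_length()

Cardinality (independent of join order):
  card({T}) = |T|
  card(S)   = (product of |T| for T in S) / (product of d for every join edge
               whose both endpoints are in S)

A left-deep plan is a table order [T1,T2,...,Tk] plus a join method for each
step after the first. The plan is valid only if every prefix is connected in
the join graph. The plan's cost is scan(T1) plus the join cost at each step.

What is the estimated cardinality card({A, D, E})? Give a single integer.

100000

Tables in S: A(250), D(40), E(200)
Edges inside S: E-A(d=10), A-D(d=2)
numerator = 250 * 40 * 200 = 2000000
denominator = 10 * 2 = 20
card(S) = 2000000 / 20 = 100000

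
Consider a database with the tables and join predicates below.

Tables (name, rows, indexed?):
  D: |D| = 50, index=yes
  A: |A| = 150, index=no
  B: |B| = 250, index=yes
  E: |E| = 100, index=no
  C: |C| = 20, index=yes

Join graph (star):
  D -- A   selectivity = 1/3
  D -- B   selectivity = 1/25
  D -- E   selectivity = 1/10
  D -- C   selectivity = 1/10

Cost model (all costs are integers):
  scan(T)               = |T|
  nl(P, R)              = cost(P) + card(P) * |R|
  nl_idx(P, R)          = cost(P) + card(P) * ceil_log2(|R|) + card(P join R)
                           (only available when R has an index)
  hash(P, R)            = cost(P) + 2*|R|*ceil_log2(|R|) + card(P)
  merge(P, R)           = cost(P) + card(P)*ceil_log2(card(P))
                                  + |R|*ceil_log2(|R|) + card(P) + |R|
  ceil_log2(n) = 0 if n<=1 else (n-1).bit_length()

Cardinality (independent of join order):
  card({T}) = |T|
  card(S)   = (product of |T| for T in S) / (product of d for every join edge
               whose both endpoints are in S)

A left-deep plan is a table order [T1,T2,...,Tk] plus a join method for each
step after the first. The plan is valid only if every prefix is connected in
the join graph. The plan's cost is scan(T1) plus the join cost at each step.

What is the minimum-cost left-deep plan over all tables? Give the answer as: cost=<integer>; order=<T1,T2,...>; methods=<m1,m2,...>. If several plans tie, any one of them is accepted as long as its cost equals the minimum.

Selinger DP (subsets sized 1..n):
  {D}: scan cost=50, card=50
  {A}: scan cost=150, card=150
  {B}: scan cost=250, card=250
  {E}: scan cost=100, card=100
  {C}: scan cost=20, card=20
  {AD}: card=2500; try (D,hash)→900, (A,merge)→1750, (D,merge)→1850, (A,hash)→2500, (D,nl_idx)→3550, (A,nl)→7550 …(+1); best=900 via (D,hash)
  {BD}: card=500; try (B,nl_idx)→950, (D,hash)→1100, (D,nl_idx)→2250, (B,merge)→2650, (D,merge)→2850, (B,hash)→4100 …(+2); best=950 via (B,nl_idx)
  {DE}: card=500; try (D,hash)→800, (E,merge)→1200, (D,nl_idx)→1200, (D,merge)→1250, (E,hash)→1500, (E,nl)→5050 …(+1); best=800 via (D,hash)
  {CD}: card=100; try (D,nl_idx)→240, (C,hash)→300, (C,nl_idx)→400, (D,merge)→490, (C,merge)→520, (D,hash)→640 …(+2); best=240 via (D,nl_idx)
  {ABD}: card=25000; try (A,hash)→3850, (A,merge)→7300, (B,hash)→7400, (B,merge)→35650, (B,nl_idx)→45900, (A,nl)→75950 …(+1); best=3850 via (A,hash)
  {ADE}: card=25000; try (A,hash)→3700, (E,hash)→4800, (A,merge)→7150, (E,merge)→34200, (A,nl)→75800, (E,nl)→250900; best=3700 via (A,hash)
  {ACD}: card=5000; try (A,merge)→2390, (A,hash)→2740, (C,hash)→3600, (A,nl)→15240, (C,nl_idx)→18400, (C,merge)→33520 …(+1); best=2390 via (A,merge)
  {BDE}: card=5000; try (E,hash)→2850, (B,hash)→5300, (E,merge)→6750, (B,merge)→8050, (B,nl_idx)→9800, (E,nl)→50950 …(+1); best=2850 via (E,hash)
  {BCD}: card=1000; try (C,hash)→1650, (B,nl_idx)→2040, (B,merge)→3290, (B,hash)→4340, (C,nl_idx)→4450, (C,merge)→6070 …(+2); best=1650 via (C,hash)
  {CDE}: card=1000; try (C,hash)→1500, (E,hash)→1740, (E,merge)→1840, (C,nl_idx)→4300, (C,merge)→5920, (E,nl)→10240 …(+1); best=1500 via (C,hash)
  {ABDE}: card=250000; try (A,hash)→10250, (E,hash)→30250, (B,hash)→32700, (A,merge)→74200, (E,merge)→404650, (B,merge)→405950 …(+4); best=10250 via (A,hash)
  {ABCD}: card=50000; try (A,hash)→5050, (B,hash)→11390, (A,merge)→14000, (C,hash)→29050, (B,merge)→74640, (B,nl_idx)→92390 …(+5); best=5050 via (A,hash)
  {ACDE}: card=50000; try (A,hash)→4900, (E,hash)→8790, (A,merge)→13850, (C,hash)→28900, (E,merge)→73190, (A,nl)→151500 …(+4); best=4900 via (A,hash)
  {BCDE}: card=10000; try (E,hash)→4050, (B,hash)→6500, (C,hash)→8050, (E,merge)→13450, (B,merge)→14750, (B,nl_idx)→19500 …(+5); best=4050 via (E,hash)
  {ABCDE}: card=500000; try (A,hash)→16450, (E,hash)→56450, (B,hash)→58900, (A,merge)→155400, (C,hash)→260450, (E,merge)→855850 …(+8); best=16450 via (A,hash)

cost=16450; order=D,B,C,E,A; methods=nl_idx,hash,hash,hash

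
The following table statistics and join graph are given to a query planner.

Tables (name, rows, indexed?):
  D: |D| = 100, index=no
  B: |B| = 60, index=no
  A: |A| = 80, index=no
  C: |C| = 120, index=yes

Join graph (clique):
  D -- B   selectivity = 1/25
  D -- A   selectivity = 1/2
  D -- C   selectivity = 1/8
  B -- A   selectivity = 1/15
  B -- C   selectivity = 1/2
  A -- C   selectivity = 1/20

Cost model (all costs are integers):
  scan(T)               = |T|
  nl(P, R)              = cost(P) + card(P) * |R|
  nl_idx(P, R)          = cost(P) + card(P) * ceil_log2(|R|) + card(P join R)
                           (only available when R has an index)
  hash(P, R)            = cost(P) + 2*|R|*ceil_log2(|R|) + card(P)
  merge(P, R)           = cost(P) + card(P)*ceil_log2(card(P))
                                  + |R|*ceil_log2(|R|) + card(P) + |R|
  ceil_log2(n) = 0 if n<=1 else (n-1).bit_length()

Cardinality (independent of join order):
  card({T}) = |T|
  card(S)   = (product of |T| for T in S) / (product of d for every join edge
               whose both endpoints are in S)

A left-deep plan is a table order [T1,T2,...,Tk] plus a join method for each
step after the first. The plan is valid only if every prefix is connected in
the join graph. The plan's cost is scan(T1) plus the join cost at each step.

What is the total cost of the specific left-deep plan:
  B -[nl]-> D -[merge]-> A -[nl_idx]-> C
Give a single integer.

13580

step 1: scan B: cost=60, card=60
step 2: join D via nl
    card(P join D) = 60*100/(25) = 240
    cost = 60 + 60*100 = 6060
step 3: join A via merge
    card(P join A) = 240*80/(2*15) = 640
    cost = 6060 + 240*8 + 80*7 + 240 + 80 = 8860
step 4: join C via nl_idx
    card(P join C) = 640*120/(8*2*20) = 240
    cost = 8860 + 640*7 + 240 = 13580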